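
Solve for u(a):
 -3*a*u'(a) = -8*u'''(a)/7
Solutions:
 u(a) = C1 + Integral(C2*airyai(21^(1/3)*a/2) + C3*airybi(21^(1/3)*a/2), a)


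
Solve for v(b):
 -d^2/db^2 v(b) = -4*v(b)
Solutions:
 v(b) = C1*exp(-2*b) + C2*exp(2*b)


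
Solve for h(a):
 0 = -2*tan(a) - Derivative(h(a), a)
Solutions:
 h(a) = C1 + 2*log(cos(a))


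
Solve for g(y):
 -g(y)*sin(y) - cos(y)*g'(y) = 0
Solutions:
 g(y) = C1*cos(y)


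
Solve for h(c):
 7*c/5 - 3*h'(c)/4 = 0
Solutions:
 h(c) = C1 + 14*c^2/15


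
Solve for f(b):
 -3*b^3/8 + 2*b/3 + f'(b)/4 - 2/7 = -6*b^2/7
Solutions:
 f(b) = C1 + 3*b^4/8 - 8*b^3/7 - 4*b^2/3 + 8*b/7


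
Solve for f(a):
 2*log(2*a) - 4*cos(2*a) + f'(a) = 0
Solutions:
 f(a) = C1 - 2*a*log(a) - 2*a*log(2) + 2*a + 2*sin(2*a)


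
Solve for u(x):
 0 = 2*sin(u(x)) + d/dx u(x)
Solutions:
 u(x) = -acos((-C1 - exp(4*x))/(C1 - exp(4*x))) + 2*pi
 u(x) = acos((-C1 - exp(4*x))/(C1 - exp(4*x)))


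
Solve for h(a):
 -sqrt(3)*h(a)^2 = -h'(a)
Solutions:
 h(a) = -1/(C1 + sqrt(3)*a)


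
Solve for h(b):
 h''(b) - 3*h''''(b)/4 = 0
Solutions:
 h(b) = C1 + C2*b + C3*exp(-2*sqrt(3)*b/3) + C4*exp(2*sqrt(3)*b/3)


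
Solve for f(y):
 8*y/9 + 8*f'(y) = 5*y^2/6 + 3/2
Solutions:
 f(y) = C1 + 5*y^3/144 - y^2/18 + 3*y/16


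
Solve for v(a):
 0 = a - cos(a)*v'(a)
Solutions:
 v(a) = C1 + Integral(a/cos(a), a)


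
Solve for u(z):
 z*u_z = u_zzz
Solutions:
 u(z) = C1 + Integral(C2*airyai(z) + C3*airybi(z), z)


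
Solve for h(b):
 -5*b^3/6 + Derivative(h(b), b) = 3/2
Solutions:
 h(b) = C1 + 5*b^4/24 + 3*b/2


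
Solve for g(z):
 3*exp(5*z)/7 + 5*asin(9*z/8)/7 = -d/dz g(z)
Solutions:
 g(z) = C1 - 5*z*asin(9*z/8)/7 - 5*sqrt(64 - 81*z^2)/63 - 3*exp(5*z)/35


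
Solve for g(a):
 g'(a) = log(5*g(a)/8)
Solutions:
 Integral(1/(-log(_y) - log(5) + 3*log(2)), (_y, g(a))) = C1 - a


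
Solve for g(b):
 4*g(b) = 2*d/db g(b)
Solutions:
 g(b) = C1*exp(2*b)


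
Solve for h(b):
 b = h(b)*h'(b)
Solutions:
 h(b) = -sqrt(C1 + b^2)
 h(b) = sqrt(C1 + b^2)


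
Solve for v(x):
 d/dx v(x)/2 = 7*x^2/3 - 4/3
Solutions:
 v(x) = C1 + 14*x^3/9 - 8*x/3


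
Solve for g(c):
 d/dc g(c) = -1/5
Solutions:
 g(c) = C1 - c/5


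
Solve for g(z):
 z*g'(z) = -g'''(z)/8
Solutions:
 g(z) = C1 + Integral(C2*airyai(-2*z) + C3*airybi(-2*z), z)


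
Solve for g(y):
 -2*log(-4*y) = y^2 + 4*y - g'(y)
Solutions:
 g(y) = C1 + y^3/3 + 2*y^2 + 2*y*log(-y) + 2*y*(-1 + 2*log(2))


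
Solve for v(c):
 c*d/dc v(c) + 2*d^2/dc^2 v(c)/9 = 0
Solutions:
 v(c) = C1 + C2*erf(3*c/2)


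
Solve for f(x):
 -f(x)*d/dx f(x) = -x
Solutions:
 f(x) = -sqrt(C1 + x^2)
 f(x) = sqrt(C1 + x^2)


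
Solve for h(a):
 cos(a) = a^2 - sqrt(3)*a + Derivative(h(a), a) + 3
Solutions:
 h(a) = C1 - a^3/3 + sqrt(3)*a^2/2 - 3*a + sin(a)


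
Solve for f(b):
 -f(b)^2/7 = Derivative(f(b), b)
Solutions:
 f(b) = 7/(C1 + b)


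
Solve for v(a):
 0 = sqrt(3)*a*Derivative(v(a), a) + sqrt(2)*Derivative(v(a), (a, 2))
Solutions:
 v(a) = C1 + C2*erf(6^(1/4)*a/2)


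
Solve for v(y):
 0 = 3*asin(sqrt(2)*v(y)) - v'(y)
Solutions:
 Integral(1/asin(sqrt(2)*_y), (_y, v(y))) = C1 + 3*y


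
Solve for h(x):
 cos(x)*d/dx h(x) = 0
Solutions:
 h(x) = C1


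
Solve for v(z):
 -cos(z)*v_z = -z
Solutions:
 v(z) = C1 + Integral(z/cos(z), z)


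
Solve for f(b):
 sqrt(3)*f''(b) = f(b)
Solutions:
 f(b) = C1*exp(-3^(3/4)*b/3) + C2*exp(3^(3/4)*b/3)


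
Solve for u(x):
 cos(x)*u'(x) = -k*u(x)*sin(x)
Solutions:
 u(x) = C1*exp(k*log(cos(x)))


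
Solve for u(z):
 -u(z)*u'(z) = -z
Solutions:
 u(z) = -sqrt(C1 + z^2)
 u(z) = sqrt(C1 + z^2)


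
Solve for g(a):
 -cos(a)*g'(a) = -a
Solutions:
 g(a) = C1 + Integral(a/cos(a), a)


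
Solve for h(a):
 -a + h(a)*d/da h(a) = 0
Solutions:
 h(a) = -sqrt(C1 + a^2)
 h(a) = sqrt(C1 + a^2)


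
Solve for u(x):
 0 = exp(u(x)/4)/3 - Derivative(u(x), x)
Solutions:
 u(x) = 4*log(-1/(C1 + x)) + 4*log(12)


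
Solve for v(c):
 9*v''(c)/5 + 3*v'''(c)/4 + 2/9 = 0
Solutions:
 v(c) = C1 + C2*c + C3*exp(-12*c/5) - 5*c^2/81


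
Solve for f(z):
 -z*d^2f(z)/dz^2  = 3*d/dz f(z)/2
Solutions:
 f(z) = C1 + C2/sqrt(z)


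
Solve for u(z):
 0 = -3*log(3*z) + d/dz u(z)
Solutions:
 u(z) = C1 + 3*z*log(z) - 3*z + z*log(27)


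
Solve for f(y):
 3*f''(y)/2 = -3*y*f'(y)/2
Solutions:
 f(y) = C1 + C2*erf(sqrt(2)*y/2)


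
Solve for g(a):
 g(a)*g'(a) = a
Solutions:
 g(a) = -sqrt(C1 + a^2)
 g(a) = sqrt(C1 + a^2)


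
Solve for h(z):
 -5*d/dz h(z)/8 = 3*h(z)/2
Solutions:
 h(z) = C1*exp(-12*z/5)


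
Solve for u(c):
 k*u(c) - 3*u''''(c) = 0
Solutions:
 u(c) = C1*exp(-3^(3/4)*c*k^(1/4)/3) + C2*exp(3^(3/4)*c*k^(1/4)/3) + C3*exp(-3^(3/4)*I*c*k^(1/4)/3) + C4*exp(3^(3/4)*I*c*k^(1/4)/3)


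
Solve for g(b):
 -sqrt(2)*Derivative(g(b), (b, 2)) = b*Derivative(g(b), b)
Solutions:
 g(b) = C1 + C2*erf(2^(1/4)*b/2)


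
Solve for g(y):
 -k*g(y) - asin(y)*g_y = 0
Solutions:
 g(y) = C1*exp(-k*Integral(1/asin(y), y))


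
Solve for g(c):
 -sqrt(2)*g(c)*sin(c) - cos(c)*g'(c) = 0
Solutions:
 g(c) = C1*cos(c)^(sqrt(2))


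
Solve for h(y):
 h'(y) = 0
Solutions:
 h(y) = C1


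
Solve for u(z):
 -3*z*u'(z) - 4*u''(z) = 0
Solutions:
 u(z) = C1 + C2*erf(sqrt(6)*z/4)


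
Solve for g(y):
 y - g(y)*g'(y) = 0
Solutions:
 g(y) = -sqrt(C1 + y^2)
 g(y) = sqrt(C1 + y^2)


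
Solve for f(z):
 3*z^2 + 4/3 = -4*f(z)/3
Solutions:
 f(z) = -9*z^2/4 - 1


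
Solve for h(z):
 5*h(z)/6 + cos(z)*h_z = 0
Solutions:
 h(z) = C1*(sin(z) - 1)^(5/12)/(sin(z) + 1)^(5/12)


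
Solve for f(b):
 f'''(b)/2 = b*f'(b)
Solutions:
 f(b) = C1 + Integral(C2*airyai(2^(1/3)*b) + C3*airybi(2^(1/3)*b), b)


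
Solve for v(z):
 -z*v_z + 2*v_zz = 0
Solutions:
 v(z) = C1 + C2*erfi(z/2)


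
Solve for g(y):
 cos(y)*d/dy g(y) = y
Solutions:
 g(y) = C1 + Integral(y/cos(y), y)


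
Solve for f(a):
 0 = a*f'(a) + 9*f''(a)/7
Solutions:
 f(a) = C1 + C2*erf(sqrt(14)*a/6)


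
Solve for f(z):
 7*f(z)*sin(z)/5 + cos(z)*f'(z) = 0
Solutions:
 f(z) = C1*cos(z)^(7/5)


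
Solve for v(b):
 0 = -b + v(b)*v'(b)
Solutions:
 v(b) = -sqrt(C1 + b^2)
 v(b) = sqrt(C1 + b^2)


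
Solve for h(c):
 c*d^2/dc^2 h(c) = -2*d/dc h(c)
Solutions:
 h(c) = C1 + C2/c


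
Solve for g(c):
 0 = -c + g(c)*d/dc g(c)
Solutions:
 g(c) = -sqrt(C1 + c^2)
 g(c) = sqrt(C1 + c^2)


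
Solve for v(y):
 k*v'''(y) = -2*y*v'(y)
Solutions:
 v(y) = C1 + Integral(C2*airyai(2^(1/3)*y*(-1/k)^(1/3)) + C3*airybi(2^(1/3)*y*(-1/k)^(1/3)), y)


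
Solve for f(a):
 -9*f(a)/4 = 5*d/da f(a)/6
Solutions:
 f(a) = C1*exp(-27*a/10)


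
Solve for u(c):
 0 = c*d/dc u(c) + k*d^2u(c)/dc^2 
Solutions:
 u(c) = C1 + C2*sqrt(k)*erf(sqrt(2)*c*sqrt(1/k)/2)


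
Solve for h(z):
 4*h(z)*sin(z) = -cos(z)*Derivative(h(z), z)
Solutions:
 h(z) = C1*cos(z)^4


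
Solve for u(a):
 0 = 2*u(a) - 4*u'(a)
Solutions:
 u(a) = C1*exp(a/2)


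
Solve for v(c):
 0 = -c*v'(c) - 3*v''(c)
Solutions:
 v(c) = C1 + C2*erf(sqrt(6)*c/6)


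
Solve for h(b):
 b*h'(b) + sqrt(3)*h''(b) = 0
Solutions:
 h(b) = C1 + C2*erf(sqrt(2)*3^(3/4)*b/6)


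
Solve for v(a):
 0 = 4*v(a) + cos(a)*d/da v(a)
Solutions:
 v(a) = C1*(sin(a)^2 - 2*sin(a) + 1)/(sin(a)^2 + 2*sin(a) + 1)


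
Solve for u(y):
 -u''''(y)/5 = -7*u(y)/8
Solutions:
 u(y) = C1*exp(-70^(1/4)*y/2) + C2*exp(70^(1/4)*y/2) + C3*sin(70^(1/4)*y/2) + C4*cos(70^(1/4)*y/2)


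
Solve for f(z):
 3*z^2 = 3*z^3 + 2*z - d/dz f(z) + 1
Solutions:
 f(z) = C1 + 3*z^4/4 - z^3 + z^2 + z


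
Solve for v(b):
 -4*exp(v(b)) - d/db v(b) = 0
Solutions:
 v(b) = log(1/(C1 + 4*b))


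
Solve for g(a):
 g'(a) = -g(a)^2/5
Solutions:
 g(a) = 5/(C1 + a)


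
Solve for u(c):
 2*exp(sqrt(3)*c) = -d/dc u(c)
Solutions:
 u(c) = C1 - 2*sqrt(3)*exp(sqrt(3)*c)/3


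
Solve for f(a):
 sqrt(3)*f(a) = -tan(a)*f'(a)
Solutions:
 f(a) = C1/sin(a)^(sqrt(3))


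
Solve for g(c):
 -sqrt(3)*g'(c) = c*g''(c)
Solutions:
 g(c) = C1 + C2*c^(1 - sqrt(3))


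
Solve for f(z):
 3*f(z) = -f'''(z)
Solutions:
 f(z) = C3*exp(-3^(1/3)*z) + (C1*sin(3^(5/6)*z/2) + C2*cos(3^(5/6)*z/2))*exp(3^(1/3)*z/2)


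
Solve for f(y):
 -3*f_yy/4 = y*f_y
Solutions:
 f(y) = C1 + C2*erf(sqrt(6)*y/3)


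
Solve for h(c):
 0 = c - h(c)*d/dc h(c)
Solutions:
 h(c) = -sqrt(C1 + c^2)
 h(c) = sqrt(C1 + c^2)


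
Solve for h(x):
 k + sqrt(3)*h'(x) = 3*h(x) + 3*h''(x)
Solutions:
 h(x) = k/3 + (C1*sin(sqrt(33)*x/6) + C2*cos(sqrt(33)*x/6))*exp(sqrt(3)*x/6)


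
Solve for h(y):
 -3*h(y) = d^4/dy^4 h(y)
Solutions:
 h(y) = (C1*sin(sqrt(2)*3^(1/4)*y/2) + C2*cos(sqrt(2)*3^(1/4)*y/2))*exp(-sqrt(2)*3^(1/4)*y/2) + (C3*sin(sqrt(2)*3^(1/4)*y/2) + C4*cos(sqrt(2)*3^(1/4)*y/2))*exp(sqrt(2)*3^(1/4)*y/2)


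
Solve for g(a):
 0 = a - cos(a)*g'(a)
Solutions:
 g(a) = C1 + Integral(a/cos(a), a)


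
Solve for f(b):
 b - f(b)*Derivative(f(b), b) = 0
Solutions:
 f(b) = -sqrt(C1 + b^2)
 f(b) = sqrt(C1 + b^2)


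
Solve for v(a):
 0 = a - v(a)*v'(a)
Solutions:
 v(a) = -sqrt(C1 + a^2)
 v(a) = sqrt(C1 + a^2)


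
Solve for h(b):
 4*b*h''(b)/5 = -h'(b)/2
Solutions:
 h(b) = C1 + C2*b^(3/8)


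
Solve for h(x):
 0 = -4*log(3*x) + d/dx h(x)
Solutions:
 h(x) = C1 + 4*x*log(x) - 4*x + x*log(81)


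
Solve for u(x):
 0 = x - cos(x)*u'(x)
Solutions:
 u(x) = C1 + Integral(x/cos(x), x)


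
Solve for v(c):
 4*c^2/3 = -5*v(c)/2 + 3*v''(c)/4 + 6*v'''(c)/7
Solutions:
 v(c) = C1*exp(-c*(7*7^(2/3)/(24*sqrt(13910) + 2831)^(1/3) + 14 + 7^(1/3)*(24*sqrt(13910) + 2831)^(1/3))/48)*sin(sqrt(3)*7^(1/3)*c*(-(24*sqrt(13910) + 2831)^(1/3) + 7*7^(1/3)/(24*sqrt(13910) + 2831)^(1/3))/48) + C2*exp(-c*(7*7^(2/3)/(24*sqrt(13910) + 2831)^(1/3) + 14 + 7^(1/3)*(24*sqrt(13910) + 2831)^(1/3))/48)*cos(sqrt(3)*7^(1/3)*c*(-(24*sqrt(13910) + 2831)^(1/3) + 7*7^(1/3)/(24*sqrt(13910) + 2831)^(1/3))/48) + C3*exp(c*(-7 + 7*7^(2/3)/(24*sqrt(13910) + 2831)^(1/3) + 7^(1/3)*(24*sqrt(13910) + 2831)^(1/3))/24) - 8*c^2/15 - 8/25


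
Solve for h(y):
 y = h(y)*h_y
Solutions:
 h(y) = -sqrt(C1 + y^2)
 h(y) = sqrt(C1 + y^2)


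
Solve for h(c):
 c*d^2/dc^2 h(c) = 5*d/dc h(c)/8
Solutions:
 h(c) = C1 + C2*c^(13/8)


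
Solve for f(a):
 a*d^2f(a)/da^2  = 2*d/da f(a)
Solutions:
 f(a) = C1 + C2*a^3


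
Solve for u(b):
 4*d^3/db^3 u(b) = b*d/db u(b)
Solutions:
 u(b) = C1 + Integral(C2*airyai(2^(1/3)*b/2) + C3*airybi(2^(1/3)*b/2), b)


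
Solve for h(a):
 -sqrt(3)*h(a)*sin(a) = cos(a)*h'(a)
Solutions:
 h(a) = C1*cos(a)^(sqrt(3))


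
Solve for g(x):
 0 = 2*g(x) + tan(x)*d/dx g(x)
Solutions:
 g(x) = C1/sin(x)^2


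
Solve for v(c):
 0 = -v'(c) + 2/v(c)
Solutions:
 v(c) = -sqrt(C1 + 4*c)
 v(c) = sqrt(C1 + 4*c)


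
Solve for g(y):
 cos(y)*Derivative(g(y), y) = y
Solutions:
 g(y) = C1 + Integral(y/cos(y), y)


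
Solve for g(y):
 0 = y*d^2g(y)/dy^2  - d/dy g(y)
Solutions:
 g(y) = C1 + C2*y^2


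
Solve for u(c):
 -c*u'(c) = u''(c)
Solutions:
 u(c) = C1 + C2*erf(sqrt(2)*c/2)


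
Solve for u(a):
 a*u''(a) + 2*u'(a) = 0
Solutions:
 u(a) = C1 + C2/a


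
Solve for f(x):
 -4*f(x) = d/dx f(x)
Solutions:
 f(x) = C1*exp(-4*x)


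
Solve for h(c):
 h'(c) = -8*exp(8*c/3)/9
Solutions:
 h(c) = C1 - exp(8*c/3)/3


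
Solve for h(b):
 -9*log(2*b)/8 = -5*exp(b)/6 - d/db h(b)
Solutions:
 h(b) = C1 + 9*b*log(b)/8 + 9*b*(-1 + log(2))/8 - 5*exp(b)/6


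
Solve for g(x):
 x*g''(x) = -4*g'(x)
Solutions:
 g(x) = C1 + C2/x^3


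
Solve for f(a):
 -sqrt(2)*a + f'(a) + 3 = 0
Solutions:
 f(a) = C1 + sqrt(2)*a^2/2 - 3*a


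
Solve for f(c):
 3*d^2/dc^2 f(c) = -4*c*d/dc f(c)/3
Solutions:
 f(c) = C1 + C2*erf(sqrt(2)*c/3)


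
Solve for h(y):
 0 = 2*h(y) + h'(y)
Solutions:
 h(y) = C1*exp(-2*y)


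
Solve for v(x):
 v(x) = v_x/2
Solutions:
 v(x) = C1*exp(2*x)


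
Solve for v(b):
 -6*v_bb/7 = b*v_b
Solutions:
 v(b) = C1 + C2*erf(sqrt(21)*b/6)


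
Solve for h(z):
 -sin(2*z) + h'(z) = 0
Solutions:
 h(z) = C1 - cos(2*z)/2


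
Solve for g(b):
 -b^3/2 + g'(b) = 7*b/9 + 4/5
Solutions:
 g(b) = C1 + b^4/8 + 7*b^2/18 + 4*b/5


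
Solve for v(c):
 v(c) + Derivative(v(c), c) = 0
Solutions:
 v(c) = C1*exp(-c)


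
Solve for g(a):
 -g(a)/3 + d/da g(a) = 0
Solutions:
 g(a) = C1*exp(a/3)


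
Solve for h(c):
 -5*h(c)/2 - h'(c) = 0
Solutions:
 h(c) = C1*exp(-5*c/2)


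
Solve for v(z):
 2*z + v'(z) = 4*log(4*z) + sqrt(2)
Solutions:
 v(z) = C1 - z^2 + 4*z*log(z) - 4*z + sqrt(2)*z + z*log(256)


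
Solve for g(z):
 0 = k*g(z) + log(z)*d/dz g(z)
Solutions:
 g(z) = C1*exp(-k*li(z))


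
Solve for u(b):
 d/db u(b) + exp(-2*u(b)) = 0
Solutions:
 u(b) = log(-sqrt(C1 - 2*b))
 u(b) = log(C1 - 2*b)/2


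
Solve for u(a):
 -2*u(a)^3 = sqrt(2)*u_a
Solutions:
 u(a) = -sqrt(2)*sqrt(-1/(C1 - sqrt(2)*a))/2
 u(a) = sqrt(2)*sqrt(-1/(C1 - sqrt(2)*a))/2


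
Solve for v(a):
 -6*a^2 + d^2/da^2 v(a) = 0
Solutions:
 v(a) = C1 + C2*a + a^4/2


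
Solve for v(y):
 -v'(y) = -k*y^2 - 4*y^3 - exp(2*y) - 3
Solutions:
 v(y) = C1 + k*y^3/3 + y^4 + 3*y + exp(2*y)/2


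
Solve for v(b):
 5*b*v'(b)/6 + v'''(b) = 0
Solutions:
 v(b) = C1 + Integral(C2*airyai(-5^(1/3)*6^(2/3)*b/6) + C3*airybi(-5^(1/3)*6^(2/3)*b/6), b)


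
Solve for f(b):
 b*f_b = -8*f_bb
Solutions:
 f(b) = C1 + C2*erf(b/4)


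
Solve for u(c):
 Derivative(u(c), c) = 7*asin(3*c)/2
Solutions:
 u(c) = C1 + 7*c*asin(3*c)/2 + 7*sqrt(1 - 9*c^2)/6


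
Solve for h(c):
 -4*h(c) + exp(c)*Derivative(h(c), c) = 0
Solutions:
 h(c) = C1*exp(-4*exp(-c))


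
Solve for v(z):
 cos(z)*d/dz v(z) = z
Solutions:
 v(z) = C1 + Integral(z/cos(z), z)


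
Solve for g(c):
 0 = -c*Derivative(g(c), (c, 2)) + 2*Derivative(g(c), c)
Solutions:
 g(c) = C1 + C2*c^3


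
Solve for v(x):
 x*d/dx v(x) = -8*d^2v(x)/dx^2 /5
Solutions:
 v(x) = C1 + C2*erf(sqrt(5)*x/4)


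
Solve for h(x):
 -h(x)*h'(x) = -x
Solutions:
 h(x) = -sqrt(C1 + x^2)
 h(x) = sqrt(C1 + x^2)


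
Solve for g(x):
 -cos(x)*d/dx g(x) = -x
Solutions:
 g(x) = C1 + Integral(x/cos(x), x)


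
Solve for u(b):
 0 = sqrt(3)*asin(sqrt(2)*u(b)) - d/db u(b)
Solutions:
 Integral(1/asin(sqrt(2)*_y), (_y, u(b))) = C1 + sqrt(3)*b


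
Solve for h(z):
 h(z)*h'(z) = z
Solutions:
 h(z) = -sqrt(C1 + z^2)
 h(z) = sqrt(C1 + z^2)


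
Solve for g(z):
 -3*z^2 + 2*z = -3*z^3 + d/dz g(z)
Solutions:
 g(z) = C1 + 3*z^4/4 - z^3 + z^2


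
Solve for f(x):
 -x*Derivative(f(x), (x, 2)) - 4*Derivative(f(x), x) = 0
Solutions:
 f(x) = C1 + C2/x^3


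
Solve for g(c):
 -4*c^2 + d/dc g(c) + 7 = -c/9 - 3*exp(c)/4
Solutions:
 g(c) = C1 + 4*c^3/3 - c^2/18 - 7*c - 3*exp(c)/4


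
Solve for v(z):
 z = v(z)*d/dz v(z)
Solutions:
 v(z) = -sqrt(C1 + z^2)
 v(z) = sqrt(C1 + z^2)


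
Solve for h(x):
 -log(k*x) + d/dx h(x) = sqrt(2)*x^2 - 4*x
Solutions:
 h(x) = C1 + sqrt(2)*x^3/3 - 2*x^2 + x*log(k*x) - x


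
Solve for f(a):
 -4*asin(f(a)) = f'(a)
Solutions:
 Integral(1/asin(_y), (_y, f(a))) = C1 - 4*a


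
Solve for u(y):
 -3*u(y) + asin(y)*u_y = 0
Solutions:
 u(y) = C1*exp(3*Integral(1/asin(y), y))


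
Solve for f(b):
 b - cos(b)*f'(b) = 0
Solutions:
 f(b) = C1 + Integral(b/cos(b), b)


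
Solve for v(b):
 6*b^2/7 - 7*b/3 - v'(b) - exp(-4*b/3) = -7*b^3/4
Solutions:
 v(b) = C1 + 7*b^4/16 + 2*b^3/7 - 7*b^2/6 + 3*exp(-4*b/3)/4


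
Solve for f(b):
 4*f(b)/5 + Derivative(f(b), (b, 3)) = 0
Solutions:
 f(b) = C3*exp(-10^(2/3)*b/5) + (C1*sin(10^(2/3)*sqrt(3)*b/10) + C2*cos(10^(2/3)*sqrt(3)*b/10))*exp(10^(2/3)*b/10)


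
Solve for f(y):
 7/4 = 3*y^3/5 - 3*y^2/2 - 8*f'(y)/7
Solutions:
 f(y) = C1 + 21*y^4/160 - 7*y^3/16 - 49*y/32


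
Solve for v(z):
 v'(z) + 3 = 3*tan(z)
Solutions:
 v(z) = C1 - 3*z - 3*log(cos(z))


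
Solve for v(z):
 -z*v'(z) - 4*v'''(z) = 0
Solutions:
 v(z) = C1 + Integral(C2*airyai(-2^(1/3)*z/2) + C3*airybi(-2^(1/3)*z/2), z)


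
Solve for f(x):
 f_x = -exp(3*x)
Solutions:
 f(x) = C1 - exp(3*x)/3


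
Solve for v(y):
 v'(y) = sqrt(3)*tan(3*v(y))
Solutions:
 v(y) = -asin(C1*exp(3*sqrt(3)*y))/3 + pi/3
 v(y) = asin(C1*exp(3*sqrt(3)*y))/3


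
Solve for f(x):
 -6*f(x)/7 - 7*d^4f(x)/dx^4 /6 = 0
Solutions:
 f(x) = (C1*sin(sqrt(21)*x/7) + C2*cos(sqrt(21)*x/7))*exp(-sqrt(21)*x/7) + (C3*sin(sqrt(21)*x/7) + C4*cos(sqrt(21)*x/7))*exp(sqrt(21)*x/7)


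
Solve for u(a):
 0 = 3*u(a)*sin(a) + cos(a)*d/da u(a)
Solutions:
 u(a) = C1*cos(a)^3


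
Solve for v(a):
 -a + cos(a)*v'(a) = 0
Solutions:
 v(a) = C1 + Integral(a/cos(a), a)


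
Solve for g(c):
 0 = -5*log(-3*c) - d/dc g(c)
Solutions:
 g(c) = C1 - 5*c*log(-c) + 5*c*(1 - log(3))


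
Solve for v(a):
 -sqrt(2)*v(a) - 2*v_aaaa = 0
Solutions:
 v(a) = (C1*sin(2^(3/8)*a/2) + C2*cos(2^(3/8)*a/2))*exp(-2^(3/8)*a/2) + (C3*sin(2^(3/8)*a/2) + C4*cos(2^(3/8)*a/2))*exp(2^(3/8)*a/2)


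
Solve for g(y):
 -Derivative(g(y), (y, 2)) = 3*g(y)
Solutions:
 g(y) = C1*sin(sqrt(3)*y) + C2*cos(sqrt(3)*y)


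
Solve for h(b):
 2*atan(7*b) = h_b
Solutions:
 h(b) = C1 + 2*b*atan(7*b) - log(49*b^2 + 1)/7


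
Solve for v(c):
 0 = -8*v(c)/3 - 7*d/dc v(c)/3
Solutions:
 v(c) = C1*exp(-8*c/7)


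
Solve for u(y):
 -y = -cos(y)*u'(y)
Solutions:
 u(y) = C1 + Integral(y/cos(y), y)


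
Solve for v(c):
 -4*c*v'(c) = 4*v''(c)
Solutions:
 v(c) = C1 + C2*erf(sqrt(2)*c/2)


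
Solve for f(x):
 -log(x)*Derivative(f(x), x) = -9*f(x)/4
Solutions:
 f(x) = C1*exp(9*li(x)/4)


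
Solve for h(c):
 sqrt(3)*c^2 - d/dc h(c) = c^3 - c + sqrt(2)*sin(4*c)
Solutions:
 h(c) = C1 - c^4/4 + sqrt(3)*c^3/3 + c^2/2 + sqrt(2)*cos(4*c)/4


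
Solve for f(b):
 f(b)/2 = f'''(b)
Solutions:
 f(b) = C3*exp(2^(2/3)*b/2) + (C1*sin(2^(2/3)*sqrt(3)*b/4) + C2*cos(2^(2/3)*sqrt(3)*b/4))*exp(-2^(2/3)*b/4)


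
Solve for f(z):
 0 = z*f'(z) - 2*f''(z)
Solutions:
 f(z) = C1 + C2*erfi(z/2)


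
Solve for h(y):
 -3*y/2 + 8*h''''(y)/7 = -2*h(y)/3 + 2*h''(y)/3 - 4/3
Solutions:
 h(y) = 9*y/4 + (C1*sin(sqrt(2)*3^(3/4)*7^(1/4)*y*sin(atan(sqrt(287)/7)/2)/6) + C2*cos(sqrt(2)*3^(3/4)*7^(1/4)*y*sin(atan(sqrt(287)/7)/2)/6))*exp(-sqrt(2)*3^(3/4)*7^(1/4)*y*cos(atan(sqrt(287)/7)/2)/6) + (C3*sin(sqrt(2)*3^(3/4)*7^(1/4)*y*sin(atan(sqrt(287)/7)/2)/6) + C4*cos(sqrt(2)*3^(3/4)*7^(1/4)*y*sin(atan(sqrt(287)/7)/2)/6))*exp(sqrt(2)*3^(3/4)*7^(1/4)*y*cos(atan(sqrt(287)/7)/2)/6) - 2


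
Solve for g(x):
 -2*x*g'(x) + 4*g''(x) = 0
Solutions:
 g(x) = C1 + C2*erfi(x/2)


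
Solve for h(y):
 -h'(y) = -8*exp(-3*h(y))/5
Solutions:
 h(y) = log(C1 + 24*y/5)/3
 h(y) = log((-1 - sqrt(3)*I)*(C1 + 24*y/5)^(1/3)/2)
 h(y) = log((-1 + sqrt(3)*I)*(C1 + 24*y/5)^(1/3)/2)


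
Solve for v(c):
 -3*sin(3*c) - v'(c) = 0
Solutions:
 v(c) = C1 + cos(3*c)


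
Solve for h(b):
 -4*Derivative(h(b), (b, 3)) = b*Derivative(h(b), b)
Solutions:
 h(b) = C1 + Integral(C2*airyai(-2^(1/3)*b/2) + C3*airybi(-2^(1/3)*b/2), b)


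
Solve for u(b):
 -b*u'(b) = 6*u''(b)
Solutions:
 u(b) = C1 + C2*erf(sqrt(3)*b/6)


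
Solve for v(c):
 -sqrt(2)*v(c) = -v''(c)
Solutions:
 v(c) = C1*exp(-2^(1/4)*c) + C2*exp(2^(1/4)*c)


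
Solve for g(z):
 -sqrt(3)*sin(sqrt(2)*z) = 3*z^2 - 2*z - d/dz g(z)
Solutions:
 g(z) = C1 + z^3 - z^2 - sqrt(6)*cos(sqrt(2)*z)/2


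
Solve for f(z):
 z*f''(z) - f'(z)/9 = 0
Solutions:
 f(z) = C1 + C2*z^(10/9)


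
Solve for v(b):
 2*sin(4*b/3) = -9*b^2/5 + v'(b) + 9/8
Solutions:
 v(b) = C1 + 3*b^3/5 - 9*b/8 - 3*cos(4*b/3)/2


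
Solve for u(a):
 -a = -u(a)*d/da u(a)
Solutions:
 u(a) = -sqrt(C1 + a^2)
 u(a) = sqrt(C1 + a^2)


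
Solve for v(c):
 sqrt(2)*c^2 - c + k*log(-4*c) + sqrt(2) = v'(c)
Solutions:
 v(c) = C1 + sqrt(2)*c^3/3 - c^2/2 + c*k*log(-c) + c*(-k + 2*k*log(2) + sqrt(2))


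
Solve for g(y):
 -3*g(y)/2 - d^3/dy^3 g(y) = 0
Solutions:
 g(y) = C3*exp(-2^(2/3)*3^(1/3)*y/2) + (C1*sin(2^(2/3)*3^(5/6)*y/4) + C2*cos(2^(2/3)*3^(5/6)*y/4))*exp(2^(2/3)*3^(1/3)*y/4)


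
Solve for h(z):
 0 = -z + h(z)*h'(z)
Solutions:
 h(z) = -sqrt(C1 + z^2)
 h(z) = sqrt(C1 + z^2)


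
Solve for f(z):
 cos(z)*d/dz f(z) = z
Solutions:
 f(z) = C1 + Integral(z/cos(z), z)


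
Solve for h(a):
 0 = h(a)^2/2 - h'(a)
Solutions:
 h(a) = -2/(C1 + a)


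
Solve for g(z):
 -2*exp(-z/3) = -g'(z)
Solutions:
 g(z) = C1 - 6*exp(-z/3)


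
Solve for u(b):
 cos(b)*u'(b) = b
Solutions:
 u(b) = C1 + Integral(b/cos(b), b)


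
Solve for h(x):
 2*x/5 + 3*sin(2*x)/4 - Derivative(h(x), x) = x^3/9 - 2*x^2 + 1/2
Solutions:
 h(x) = C1 - x^4/36 + 2*x^3/3 + x^2/5 - x/2 - 3*cos(2*x)/8


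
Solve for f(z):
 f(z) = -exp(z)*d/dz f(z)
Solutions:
 f(z) = C1*exp(exp(-z))


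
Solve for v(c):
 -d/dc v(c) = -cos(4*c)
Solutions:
 v(c) = C1 + sin(4*c)/4


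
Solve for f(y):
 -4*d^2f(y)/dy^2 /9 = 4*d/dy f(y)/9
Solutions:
 f(y) = C1 + C2*exp(-y)


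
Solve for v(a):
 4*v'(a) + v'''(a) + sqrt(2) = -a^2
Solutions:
 v(a) = C1 + C2*sin(2*a) + C3*cos(2*a) - a^3/12 - sqrt(2)*a/4 + a/8


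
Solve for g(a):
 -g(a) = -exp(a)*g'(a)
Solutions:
 g(a) = C1*exp(-exp(-a))


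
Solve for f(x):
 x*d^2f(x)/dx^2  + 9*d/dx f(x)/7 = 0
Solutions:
 f(x) = C1 + C2/x^(2/7)


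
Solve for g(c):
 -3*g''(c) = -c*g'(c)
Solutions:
 g(c) = C1 + C2*erfi(sqrt(6)*c/6)


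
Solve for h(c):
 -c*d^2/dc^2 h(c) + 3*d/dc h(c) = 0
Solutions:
 h(c) = C1 + C2*c^4


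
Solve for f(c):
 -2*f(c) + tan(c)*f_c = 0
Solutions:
 f(c) = C1*sin(c)^2


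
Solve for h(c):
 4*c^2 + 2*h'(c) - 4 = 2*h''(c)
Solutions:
 h(c) = C1 + C2*exp(c) - 2*c^3/3 - 2*c^2 - 2*c


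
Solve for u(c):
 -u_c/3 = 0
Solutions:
 u(c) = C1


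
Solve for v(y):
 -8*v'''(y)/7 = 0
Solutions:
 v(y) = C1 + C2*y + C3*y^2


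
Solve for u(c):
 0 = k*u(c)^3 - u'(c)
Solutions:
 u(c) = -sqrt(2)*sqrt(-1/(C1 + c*k))/2
 u(c) = sqrt(2)*sqrt(-1/(C1 + c*k))/2


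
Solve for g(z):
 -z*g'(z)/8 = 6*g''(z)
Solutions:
 g(z) = C1 + C2*erf(sqrt(6)*z/24)


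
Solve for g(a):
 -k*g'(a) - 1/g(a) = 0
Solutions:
 g(a) = -sqrt(C1 - 2*a/k)
 g(a) = sqrt(C1 - 2*a/k)


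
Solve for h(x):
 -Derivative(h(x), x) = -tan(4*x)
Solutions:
 h(x) = C1 - log(cos(4*x))/4


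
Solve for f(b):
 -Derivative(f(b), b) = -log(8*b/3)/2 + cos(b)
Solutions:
 f(b) = C1 + b*log(b)/2 - b*log(3) - b/2 + b*log(2) + b*log(6)/2 - sin(b)


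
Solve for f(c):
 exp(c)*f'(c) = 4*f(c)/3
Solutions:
 f(c) = C1*exp(-4*exp(-c)/3)


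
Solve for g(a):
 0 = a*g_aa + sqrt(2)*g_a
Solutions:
 g(a) = C1 + C2*a^(1 - sqrt(2))


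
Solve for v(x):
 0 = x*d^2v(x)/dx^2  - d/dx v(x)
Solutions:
 v(x) = C1 + C2*x^2


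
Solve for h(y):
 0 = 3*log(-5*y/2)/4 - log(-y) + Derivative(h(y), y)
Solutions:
 h(y) = C1 + y*log(-y)/4 + y*(-3*log(5) - 1 + 3*log(2))/4


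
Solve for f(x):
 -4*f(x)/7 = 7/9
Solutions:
 f(x) = -49/36


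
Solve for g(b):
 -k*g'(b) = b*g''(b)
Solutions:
 g(b) = C1 + b^(1 - re(k))*(C2*sin(log(b)*Abs(im(k))) + C3*cos(log(b)*im(k)))


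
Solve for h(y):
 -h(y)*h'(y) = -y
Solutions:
 h(y) = -sqrt(C1 + y^2)
 h(y) = sqrt(C1 + y^2)


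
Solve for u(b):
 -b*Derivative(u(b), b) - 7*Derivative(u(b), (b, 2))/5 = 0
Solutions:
 u(b) = C1 + C2*erf(sqrt(70)*b/14)


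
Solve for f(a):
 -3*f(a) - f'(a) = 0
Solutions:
 f(a) = C1*exp(-3*a)


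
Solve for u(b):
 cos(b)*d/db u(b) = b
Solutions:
 u(b) = C1 + Integral(b/cos(b), b)


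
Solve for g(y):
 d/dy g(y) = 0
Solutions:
 g(y) = C1


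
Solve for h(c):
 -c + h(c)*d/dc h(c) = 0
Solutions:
 h(c) = -sqrt(C1 + c^2)
 h(c) = sqrt(C1 + c^2)


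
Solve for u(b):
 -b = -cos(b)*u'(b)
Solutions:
 u(b) = C1 + Integral(b/cos(b), b)


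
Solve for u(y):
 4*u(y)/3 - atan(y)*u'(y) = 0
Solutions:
 u(y) = C1*exp(4*Integral(1/atan(y), y)/3)


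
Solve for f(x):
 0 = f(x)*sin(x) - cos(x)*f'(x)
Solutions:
 f(x) = C1/cos(x)


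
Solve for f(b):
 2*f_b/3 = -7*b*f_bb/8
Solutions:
 f(b) = C1 + C2*b^(5/21)


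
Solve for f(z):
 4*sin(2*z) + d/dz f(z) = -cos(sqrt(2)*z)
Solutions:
 f(z) = C1 - sqrt(2)*sin(sqrt(2)*z)/2 + 2*cos(2*z)


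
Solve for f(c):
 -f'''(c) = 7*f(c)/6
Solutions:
 f(c) = C3*exp(-6^(2/3)*7^(1/3)*c/6) + (C1*sin(2^(2/3)*3^(1/6)*7^(1/3)*c/4) + C2*cos(2^(2/3)*3^(1/6)*7^(1/3)*c/4))*exp(6^(2/3)*7^(1/3)*c/12)


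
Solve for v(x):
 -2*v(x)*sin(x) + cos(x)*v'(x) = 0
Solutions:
 v(x) = C1/cos(x)^2


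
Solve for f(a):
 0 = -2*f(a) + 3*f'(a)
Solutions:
 f(a) = C1*exp(2*a/3)


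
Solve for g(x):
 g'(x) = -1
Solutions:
 g(x) = C1 - x


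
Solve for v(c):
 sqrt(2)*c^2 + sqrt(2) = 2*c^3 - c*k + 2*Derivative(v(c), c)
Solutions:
 v(c) = C1 - c^4/4 + sqrt(2)*c^3/6 + c^2*k/4 + sqrt(2)*c/2


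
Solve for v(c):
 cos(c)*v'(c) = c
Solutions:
 v(c) = C1 + Integral(c/cos(c), c)


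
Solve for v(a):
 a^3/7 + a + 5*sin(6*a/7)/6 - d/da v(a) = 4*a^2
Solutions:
 v(a) = C1 + a^4/28 - 4*a^3/3 + a^2/2 - 35*cos(6*a/7)/36


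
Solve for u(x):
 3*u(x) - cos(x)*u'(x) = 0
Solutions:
 u(x) = C1*(sin(x) + 1)^(3/2)/(sin(x) - 1)^(3/2)


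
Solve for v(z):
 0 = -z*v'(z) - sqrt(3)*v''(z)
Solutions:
 v(z) = C1 + C2*erf(sqrt(2)*3^(3/4)*z/6)


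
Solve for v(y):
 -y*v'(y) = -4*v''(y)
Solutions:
 v(y) = C1 + C2*erfi(sqrt(2)*y/4)


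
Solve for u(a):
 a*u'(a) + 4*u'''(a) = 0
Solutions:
 u(a) = C1 + Integral(C2*airyai(-2^(1/3)*a/2) + C3*airybi(-2^(1/3)*a/2), a)


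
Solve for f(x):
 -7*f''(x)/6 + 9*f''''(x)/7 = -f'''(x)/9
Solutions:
 f(x) = C1 + C2*x + C3*exp(7*x*(-1 + sqrt(487))/162) + C4*exp(-7*x*(1 + sqrt(487))/162)


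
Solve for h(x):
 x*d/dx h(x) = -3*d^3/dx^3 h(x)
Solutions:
 h(x) = C1 + Integral(C2*airyai(-3^(2/3)*x/3) + C3*airybi(-3^(2/3)*x/3), x)


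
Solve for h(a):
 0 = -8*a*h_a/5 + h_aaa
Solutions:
 h(a) = C1 + Integral(C2*airyai(2*5^(2/3)*a/5) + C3*airybi(2*5^(2/3)*a/5), a)


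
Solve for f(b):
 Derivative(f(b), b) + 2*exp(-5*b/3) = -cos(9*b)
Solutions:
 f(b) = C1 - sin(9*b)/9 + 6*exp(-5*b/3)/5


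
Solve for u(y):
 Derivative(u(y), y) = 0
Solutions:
 u(y) = C1


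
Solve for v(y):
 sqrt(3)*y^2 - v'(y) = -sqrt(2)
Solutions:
 v(y) = C1 + sqrt(3)*y^3/3 + sqrt(2)*y


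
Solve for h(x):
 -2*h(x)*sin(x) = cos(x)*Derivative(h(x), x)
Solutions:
 h(x) = C1*cos(x)^2


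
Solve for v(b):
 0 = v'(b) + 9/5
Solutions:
 v(b) = C1 - 9*b/5


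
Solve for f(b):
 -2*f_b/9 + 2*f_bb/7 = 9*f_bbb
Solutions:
 f(b) = C1 + (C2*sin(sqrt(97)*b/63) + C3*cos(sqrt(97)*b/63))*exp(b/63)


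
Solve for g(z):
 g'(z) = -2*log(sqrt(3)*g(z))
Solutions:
 Integral(1/(2*log(_y) + log(3)), (_y, g(z))) = C1 - z


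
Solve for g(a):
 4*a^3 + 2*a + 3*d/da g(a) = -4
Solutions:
 g(a) = C1 - a^4/3 - a^2/3 - 4*a/3


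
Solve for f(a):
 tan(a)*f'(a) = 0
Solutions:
 f(a) = C1


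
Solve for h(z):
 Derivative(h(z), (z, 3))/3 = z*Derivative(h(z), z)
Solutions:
 h(z) = C1 + Integral(C2*airyai(3^(1/3)*z) + C3*airybi(3^(1/3)*z), z)


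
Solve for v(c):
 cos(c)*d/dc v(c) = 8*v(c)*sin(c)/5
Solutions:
 v(c) = C1/cos(c)^(8/5)


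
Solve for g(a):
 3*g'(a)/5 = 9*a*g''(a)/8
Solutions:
 g(a) = C1 + C2*a^(23/15)


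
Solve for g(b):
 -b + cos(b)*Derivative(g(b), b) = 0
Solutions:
 g(b) = C1 + Integral(b/cos(b), b)


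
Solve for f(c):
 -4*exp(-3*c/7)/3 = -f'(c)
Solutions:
 f(c) = C1 - 28*exp(-3*c/7)/9


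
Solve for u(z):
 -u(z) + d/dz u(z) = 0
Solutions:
 u(z) = C1*exp(z)


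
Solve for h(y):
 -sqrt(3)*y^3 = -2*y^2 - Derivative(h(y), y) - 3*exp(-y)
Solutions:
 h(y) = C1 + sqrt(3)*y^4/4 - 2*y^3/3 + 3*exp(-y)


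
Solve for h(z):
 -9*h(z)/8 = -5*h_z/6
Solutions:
 h(z) = C1*exp(27*z/20)


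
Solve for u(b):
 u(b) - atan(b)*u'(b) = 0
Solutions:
 u(b) = C1*exp(Integral(1/atan(b), b))


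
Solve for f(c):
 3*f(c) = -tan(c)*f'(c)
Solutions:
 f(c) = C1/sin(c)^3


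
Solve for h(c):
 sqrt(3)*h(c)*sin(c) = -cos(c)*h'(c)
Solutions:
 h(c) = C1*cos(c)^(sqrt(3))


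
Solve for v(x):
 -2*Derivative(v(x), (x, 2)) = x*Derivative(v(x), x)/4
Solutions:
 v(x) = C1 + C2*erf(x/4)


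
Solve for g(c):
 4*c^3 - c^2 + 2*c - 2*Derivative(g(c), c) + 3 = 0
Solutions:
 g(c) = C1 + c^4/2 - c^3/6 + c^2/2 + 3*c/2


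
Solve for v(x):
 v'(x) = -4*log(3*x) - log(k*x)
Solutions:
 v(x) = C1 + x*(-log(k) - 4*log(3) + 5) - 5*x*log(x)


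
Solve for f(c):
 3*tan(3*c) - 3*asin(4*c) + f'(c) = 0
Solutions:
 f(c) = C1 + 3*c*asin(4*c) + 3*sqrt(1 - 16*c^2)/4 + log(cos(3*c))


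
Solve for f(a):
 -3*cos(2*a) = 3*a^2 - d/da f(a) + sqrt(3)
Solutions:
 f(a) = C1 + a^3 + sqrt(3)*a + 3*sin(2*a)/2


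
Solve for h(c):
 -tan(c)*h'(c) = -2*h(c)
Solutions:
 h(c) = C1*sin(c)^2


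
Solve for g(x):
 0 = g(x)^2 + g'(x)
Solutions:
 g(x) = 1/(C1 + x)


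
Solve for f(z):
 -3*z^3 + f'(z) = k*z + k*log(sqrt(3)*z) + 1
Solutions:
 f(z) = C1 + k*z^2/2 + k*z*log(z) - k*z + k*z*log(3)/2 + 3*z^4/4 + z


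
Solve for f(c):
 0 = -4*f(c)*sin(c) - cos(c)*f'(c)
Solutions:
 f(c) = C1*cos(c)^4


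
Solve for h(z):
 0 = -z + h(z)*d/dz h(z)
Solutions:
 h(z) = -sqrt(C1 + z^2)
 h(z) = sqrt(C1 + z^2)


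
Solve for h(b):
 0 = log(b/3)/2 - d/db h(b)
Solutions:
 h(b) = C1 + b*log(b)/2 - b*log(3)/2 - b/2


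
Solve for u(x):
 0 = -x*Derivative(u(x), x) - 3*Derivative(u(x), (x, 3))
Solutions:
 u(x) = C1 + Integral(C2*airyai(-3^(2/3)*x/3) + C3*airybi(-3^(2/3)*x/3), x)


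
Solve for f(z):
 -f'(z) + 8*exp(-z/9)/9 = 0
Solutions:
 f(z) = C1 - 8*exp(-z/9)


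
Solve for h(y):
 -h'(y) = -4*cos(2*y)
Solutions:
 h(y) = C1 + 2*sin(2*y)


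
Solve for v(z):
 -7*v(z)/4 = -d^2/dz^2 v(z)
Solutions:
 v(z) = C1*exp(-sqrt(7)*z/2) + C2*exp(sqrt(7)*z/2)


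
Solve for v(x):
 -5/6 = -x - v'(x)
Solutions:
 v(x) = C1 - x^2/2 + 5*x/6


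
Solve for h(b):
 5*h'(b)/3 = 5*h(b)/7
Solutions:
 h(b) = C1*exp(3*b/7)


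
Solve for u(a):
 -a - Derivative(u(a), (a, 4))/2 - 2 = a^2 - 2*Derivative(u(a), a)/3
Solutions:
 u(a) = C1 + C4*exp(6^(2/3)*a/3) + a^3/2 + 3*a^2/4 + 3*a + (C2*sin(2^(2/3)*3^(1/6)*a/2) + C3*cos(2^(2/3)*3^(1/6)*a/2))*exp(-6^(2/3)*a/6)


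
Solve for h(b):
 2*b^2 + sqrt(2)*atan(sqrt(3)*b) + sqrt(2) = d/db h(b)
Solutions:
 h(b) = C1 + 2*b^3/3 + sqrt(2)*b + sqrt(2)*(b*atan(sqrt(3)*b) - sqrt(3)*log(3*b^2 + 1)/6)


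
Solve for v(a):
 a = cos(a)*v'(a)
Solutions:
 v(a) = C1 + Integral(a/cos(a), a)


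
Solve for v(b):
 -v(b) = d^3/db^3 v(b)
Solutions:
 v(b) = C3*exp(-b) + (C1*sin(sqrt(3)*b/2) + C2*cos(sqrt(3)*b/2))*exp(b/2)


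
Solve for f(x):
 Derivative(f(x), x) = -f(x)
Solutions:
 f(x) = C1*exp(-x)


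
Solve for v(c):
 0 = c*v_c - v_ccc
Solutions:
 v(c) = C1 + Integral(C2*airyai(c) + C3*airybi(c), c)


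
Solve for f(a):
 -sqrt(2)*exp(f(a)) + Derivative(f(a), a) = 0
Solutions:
 f(a) = log(-1/(C1 + sqrt(2)*a))


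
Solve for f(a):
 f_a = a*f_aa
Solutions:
 f(a) = C1 + C2*a^2


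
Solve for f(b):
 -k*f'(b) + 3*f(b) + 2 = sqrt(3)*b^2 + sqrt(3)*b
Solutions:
 f(b) = C1*exp(3*b/k) + sqrt(3)*b^2/3 + 2*sqrt(3)*b*k/9 + sqrt(3)*b/3 + 2*sqrt(3)*k^2/27 + sqrt(3)*k/9 - 2/3


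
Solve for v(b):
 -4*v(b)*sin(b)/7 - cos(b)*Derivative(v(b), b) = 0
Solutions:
 v(b) = C1*cos(b)^(4/7)


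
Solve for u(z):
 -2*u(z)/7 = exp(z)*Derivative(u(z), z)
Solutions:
 u(z) = C1*exp(2*exp(-z)/7)


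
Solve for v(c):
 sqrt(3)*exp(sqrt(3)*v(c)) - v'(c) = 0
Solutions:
 v(c) = sqrt(3)*(2*log(-1/(C1 + sqrt(3)*c)) - log(3))/6


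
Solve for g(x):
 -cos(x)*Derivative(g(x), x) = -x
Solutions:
 g(x) = C1 + Integral(x/cos(x), x)


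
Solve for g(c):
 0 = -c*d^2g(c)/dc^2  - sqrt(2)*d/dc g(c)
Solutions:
 g(c) = C1 + C2*c^(1 - sqrt(2))


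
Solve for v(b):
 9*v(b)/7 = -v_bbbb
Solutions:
 v(b) = (C1*sin(sqrt(6)*7^(3/4)*b/14) + C2*cos(sqrt(6)*7^(3/4)*b/14))*exp(-sqrt(6)*7^(3/4)*b/14) + (C3*sin(sqrt(6)*7^(3/4)*b/14) + C4*cos(sqrt(6)*7^(3/4)*b/14))*exp(sqrt(6)*7^(3/4)*b/14)


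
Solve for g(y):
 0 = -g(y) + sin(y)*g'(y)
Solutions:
 g(y) = C1*sqrt(cos(y) - 1)/sqrt(cos(y) + 1)


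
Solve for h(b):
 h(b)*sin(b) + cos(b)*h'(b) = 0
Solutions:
 h(b) = C1*cos(b)


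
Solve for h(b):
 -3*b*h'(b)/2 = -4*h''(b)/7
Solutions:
 h(b) = C1 + C2*erfi(sqrt(21)*b/4)


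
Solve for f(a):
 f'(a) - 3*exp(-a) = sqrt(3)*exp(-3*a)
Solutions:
 f(a) = C1 - 3*exp(-a) - sqrt(3)*exp(-3*a)/3


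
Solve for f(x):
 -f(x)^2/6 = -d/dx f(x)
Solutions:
 f(x) = -6/(C1 + x)


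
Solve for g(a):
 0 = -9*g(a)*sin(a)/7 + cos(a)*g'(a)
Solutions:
 g(a) = C1/cos(a)^(9/7)


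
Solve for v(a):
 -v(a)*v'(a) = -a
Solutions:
 v(a) = -sqrt(C1 + a^2)
 v(a) = sqrt(C1 + a^2)


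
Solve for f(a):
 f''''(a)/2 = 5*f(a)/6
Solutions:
 f(a) = C1*exp(-3^(3/4)*5^(1/4)*a/3) + C2*exp(3^(3/4)*5^(1/4)*a/3) + C3*sin(3^(3/4)*5^(1/4)*a/3) + C4*cos(3^(3/4)*5^(1/4)*a/3)


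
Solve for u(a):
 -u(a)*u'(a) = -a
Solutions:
 u(a) = -sqrt(C1 + a^2)
 u(a) = sqrt(C1 + a^2)


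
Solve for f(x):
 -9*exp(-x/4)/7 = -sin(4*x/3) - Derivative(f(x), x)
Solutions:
 f(x) = C1 + 3*cos(4*x/3)/4 - 36*exp(-x/4)/7


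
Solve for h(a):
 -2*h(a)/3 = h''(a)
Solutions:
 h(a) = C1*sin(sqrt(6)*a/3) + C2*cos(sqrt(6)*a/3)


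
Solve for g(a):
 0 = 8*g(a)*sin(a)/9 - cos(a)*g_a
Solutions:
 g(a) = C1/cos(a)^(8/9)


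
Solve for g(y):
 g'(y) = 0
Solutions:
 g(y) = C1


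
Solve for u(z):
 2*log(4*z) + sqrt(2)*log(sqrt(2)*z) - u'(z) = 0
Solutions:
 u(z) = C1 + sqrt(2)*z*log(z) + 2*z*log(z) - 2*z - sqrt(2)*z + z*log(2^(sqrt(2)/2 + 4))


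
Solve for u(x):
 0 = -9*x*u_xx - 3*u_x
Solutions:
 u(x) = C1 + C2*x^(2/3)


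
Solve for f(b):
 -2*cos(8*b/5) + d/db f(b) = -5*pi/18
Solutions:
 f(b) = C1 - 5*pi*b/18 + 5*sin(8*b/5)/4


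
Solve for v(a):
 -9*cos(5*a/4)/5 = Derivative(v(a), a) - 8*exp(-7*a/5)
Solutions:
 v(a) = C1 - 36*sin(5*a/4)/25 - 40*exp(-7*a/5)/7


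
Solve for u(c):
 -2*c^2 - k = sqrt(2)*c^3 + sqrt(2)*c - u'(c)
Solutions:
 u(c) = C1 + sqrt(2)*c^4/4 + 2*c^3/3 + sqrt(2)*c^2/2 + c*k


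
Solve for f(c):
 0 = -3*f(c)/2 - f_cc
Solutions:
 f(c) = C1*sin(sqrt(6)*c/2) + C2*cos(sqrt(6)*c/2)


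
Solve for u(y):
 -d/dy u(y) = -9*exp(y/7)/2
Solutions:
 u(y) = C1 + 63*exp(y/7)/2


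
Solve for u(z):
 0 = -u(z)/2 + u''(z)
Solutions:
 u(z) = C1*exp(-sqrt(2)*z/2) + C2*exp(sqrt(2)*z/2)


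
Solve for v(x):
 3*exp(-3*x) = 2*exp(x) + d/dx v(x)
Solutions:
 v(x) = C1 - 2*exp(x) - exp(-3*x)


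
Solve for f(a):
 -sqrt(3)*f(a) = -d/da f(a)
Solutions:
 f(a) = C1*exp(sqrt(3)*a)


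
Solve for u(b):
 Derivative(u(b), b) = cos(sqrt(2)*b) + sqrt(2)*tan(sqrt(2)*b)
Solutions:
 u(b) = C1 - log(cos(sqrt(2)*b)) + sqrt(2)*sin(sqrt(2)*b)/2


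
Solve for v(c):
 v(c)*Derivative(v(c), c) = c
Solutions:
 v(c) = -sqrt(C1 + c^2)
 v(c) = sqrt(C1 + c^2)


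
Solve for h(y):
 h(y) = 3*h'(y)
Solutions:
 h(y) = C1*exp(y/3)


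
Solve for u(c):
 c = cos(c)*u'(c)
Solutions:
 u(c) = C1 + Integral(c/cos(c), c)


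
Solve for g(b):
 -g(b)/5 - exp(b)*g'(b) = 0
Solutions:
 g(b) = C1*exp(exp(-b)/5)


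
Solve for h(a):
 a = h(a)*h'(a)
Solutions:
 h(a) = -sqrt(C1 + a^2)
 h(a) = sqrt(C1 + a^2)


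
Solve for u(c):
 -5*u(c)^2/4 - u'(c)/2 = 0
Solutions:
 u(c) = 2/(C1 + 5*c)


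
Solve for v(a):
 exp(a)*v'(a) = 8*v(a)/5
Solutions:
 v(a) = C1*exp(-8*exp(-a)/5)


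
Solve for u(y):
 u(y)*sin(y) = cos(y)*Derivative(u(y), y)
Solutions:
 u(y) = C1/cos(y)


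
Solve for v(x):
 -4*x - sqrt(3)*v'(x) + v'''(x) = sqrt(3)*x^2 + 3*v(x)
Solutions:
 v(x) = C1*exp(-x*(2*2^(1/3)*3^(5/6)/(sqrt(81 - 4*sqrt(3)) + 9)^(1/3) + 6^(2/3)*(sqrt(81 - 4*sqrt(3)) + 9)^(1/3))/12)*sin(x*(-2^(2/3)*3^(1/6)*(sqrt(81 - 4*sqrt(3)) + 9)^(1/3) + 2*6^(1/3)/(sqrt(81 - 4*sqrt(3)) + 9)^(1/3))/4) + C2*exp(-x*(2*2^(1/3)*3^(5/6)/(sqrt(81 - 4*sqrt(3)) + 9)^(1/3) + 6^(2/3)*(sqrt(81 - 4*sqrt(3)) + 9)^(1/3))/12)*cos(x*(-2^(2/3)*3^(1/6)*(sqrt(81 - 4*sqrt(3)) + 9)^(1/3) + 2*6^(1/3)/(sqrt(81 - 4*sqrt(3)) + 9)^(1/3))/4) + C3*exp(x*(2*2^(1/3)*3^(5/6)/(sqrt(81 - 4*sqrt(3)) + 9)^(1/3) + 6^(2/3)*(sqrt(81 - 4*sqrt(3)) + 9)^(1/3))/6) - sqrt(3)*x^2/3 - 2*x/3 + 2*sqrt(3)/9


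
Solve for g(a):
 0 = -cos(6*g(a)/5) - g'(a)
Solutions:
 a - 5*log(sin(6*g(a)/5) - 1)/12 + 5*log(sin(6*g(a)/5) + 1)/12 = C1


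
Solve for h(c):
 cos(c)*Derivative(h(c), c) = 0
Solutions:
 h(c) = C1


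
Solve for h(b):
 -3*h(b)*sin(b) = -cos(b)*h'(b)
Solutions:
 h(b) = C1/cos(b)^3


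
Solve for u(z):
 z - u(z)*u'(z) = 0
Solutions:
 u(z) = -sqrt(C1 + z^2)
 u(z) = sqrt(C1 + z^2)


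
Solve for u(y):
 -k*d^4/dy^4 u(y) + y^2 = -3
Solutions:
 u(y) = C1 + C2*y + C3*y^2 + C4*y^3 + y^6/(360*k) + y^4/(8*k)


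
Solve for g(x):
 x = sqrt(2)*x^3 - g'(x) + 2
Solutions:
 g(x) = C1 + sqrt(2)*x^4/4 - x^2/2 + 2*x


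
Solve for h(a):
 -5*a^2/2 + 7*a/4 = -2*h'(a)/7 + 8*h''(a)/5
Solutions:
 h(a) = C1 + C2*exp(5*a/28) + 35*a^3/12 + 735*a^2/16 + 1029*a/2


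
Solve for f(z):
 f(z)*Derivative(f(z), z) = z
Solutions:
 f(z) = -sqrt(C1 + z^2)
 f(z) = sqrt(C1 + z^2)


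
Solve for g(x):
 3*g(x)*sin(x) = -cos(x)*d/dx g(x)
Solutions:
 g(x) = C1*cos(x)^3


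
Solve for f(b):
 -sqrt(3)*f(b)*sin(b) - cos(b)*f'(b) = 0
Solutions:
 f(b) = C1*cos(b)^(sqrt(3))


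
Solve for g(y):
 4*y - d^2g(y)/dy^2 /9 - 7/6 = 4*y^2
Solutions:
 g(y) = C1 + C2*y - 3*y^4 + 6*y^3 - 21*y^2/4


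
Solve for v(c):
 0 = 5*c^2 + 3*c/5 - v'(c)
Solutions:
 v(c) = C1 + 5*c^3/3 + 3*c^2/10


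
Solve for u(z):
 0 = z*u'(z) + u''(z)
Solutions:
 u(z) = C1 + C2*erf(sqrt(2)*z/2)


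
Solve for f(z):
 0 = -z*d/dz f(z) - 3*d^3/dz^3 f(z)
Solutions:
 f(z) = C1 + Integral(C2*airyai(-3^(2/3)*z/3) + C3*airybi(-3^(2/3)*z/3), z)


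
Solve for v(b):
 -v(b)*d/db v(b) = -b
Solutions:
 v(b) = -sqrt(C1 + b^2)
 v(b) = sqrt(C1 + b^2)


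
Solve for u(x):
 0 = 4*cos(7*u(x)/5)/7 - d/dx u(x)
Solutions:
 -4*x/7 - 5*log(sin(7*u(x)/5) - 1)/14 + 5*log(sin(7*u(x)/5) + 1)/14 = C1


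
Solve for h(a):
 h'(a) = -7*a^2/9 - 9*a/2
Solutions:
 h(a) = C1 - 7*a^3/27 - 9*a^2/4


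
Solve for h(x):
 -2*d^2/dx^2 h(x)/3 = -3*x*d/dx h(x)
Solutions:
 h(x) = C1 + C2*erfi(3*x/2)


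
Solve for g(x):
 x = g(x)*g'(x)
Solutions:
 g(x) = -sqrt(C1 + x^2)
 g(x) = sqrt(C1 + x^2)


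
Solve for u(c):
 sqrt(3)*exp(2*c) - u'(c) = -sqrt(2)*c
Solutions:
 u(c) = C1 + sqrt(2)*c^2/2 + sqrt(3)*exp(2*c)/2


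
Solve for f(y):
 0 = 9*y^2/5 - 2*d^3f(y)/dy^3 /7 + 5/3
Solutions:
 f(y) = C1 + C2*y + C3*y^2 + 21*y^5/200 + 35*y^3/36


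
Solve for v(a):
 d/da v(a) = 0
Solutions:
 v(a) = C1


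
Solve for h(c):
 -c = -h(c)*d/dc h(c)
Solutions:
 h(c) = -sqrt(C1 + c^2)
 h(c) = sqrt(C1 + c^2)


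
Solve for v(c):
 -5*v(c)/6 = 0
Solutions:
 v(c) = 0


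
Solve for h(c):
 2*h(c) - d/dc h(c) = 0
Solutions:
 h(c) = C1*exp(2*c)
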